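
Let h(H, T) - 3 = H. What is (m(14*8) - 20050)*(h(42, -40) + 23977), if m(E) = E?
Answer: -478950636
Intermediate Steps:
h(H, T) = 3 + H
(m(14*8) - 20050)*(h(42, -40) + 23977) = (14*8 - 20050)*((3 + 42) + 23977) = (112 - 20050)*(45 + 23977) = -19938*24022 = -478950636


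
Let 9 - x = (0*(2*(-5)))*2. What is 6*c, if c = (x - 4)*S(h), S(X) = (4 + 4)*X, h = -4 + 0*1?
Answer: -960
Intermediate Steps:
h = -4 (h = -4 + 0 = -4)
x = 9 (x = 9 - 0*(2*(-5))*2 = 9 - 0*(-10)*2 = 9 - 0*2 = 9 - 1*0 = 9 + 0 = 9)
S(X) = 8*X
c = -160 (c = (9 - 4)*(8*(-4)) = 5*(-32) = -160)
6*c = 6*(-160) = -960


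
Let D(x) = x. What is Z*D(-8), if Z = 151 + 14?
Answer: -1320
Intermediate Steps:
Z = 165
Z*D(-8) = 165*(-8) = -1320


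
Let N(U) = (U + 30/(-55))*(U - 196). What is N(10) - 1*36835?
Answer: -424529/11 ≈ -38594.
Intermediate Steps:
N(U) = (-196 + U)*(-6/11 + U) (N(U) = (U + 30*(-1/55))*(-196 + U) = (U - 6/11)*(-196 + U) = (-6/11 + U)*(-196 + U) = (-196 + U)*(-6/11 + U))
N(10) - 1*36835 = (1176/11 + 10² - 2162/11*10) - 1*36835 = (1176/11 + 100 - 21620/11) - 36835 = -19344/11 - 36835 = -424529/11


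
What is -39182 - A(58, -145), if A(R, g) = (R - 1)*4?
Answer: -39410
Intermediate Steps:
A(R, g) = -4 + 4*R (A(R, g) = (-1 + R)*4 = -4 + 4*R)
-39182 - A(58, -145) = -39182 - (-4 + 4*58) = -39182 - (-4 + 232) = -39182 - 1*228 = -39182 - 228 = -39410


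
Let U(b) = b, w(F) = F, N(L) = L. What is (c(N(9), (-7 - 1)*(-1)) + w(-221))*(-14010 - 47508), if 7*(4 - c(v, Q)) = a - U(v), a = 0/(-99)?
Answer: 92892180/7 ≈ 1.3270e+7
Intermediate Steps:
a = 0 (a = 0*(-1/99) = 0)
c(v, Q) = 4 + v/7 (c(v, Q) = 4 - (0 - v)/7 = 4 - (-1)*v/7 = 4 + v/7)
(c(N(9), (-7 - 1)*(-1)) + w(-221))*(-14010 - 47508) = ((4 + (⅐)*9) - 221)*(-14010 - 47508) = ((4 + 9/7) - 221)*(-61518) = (37/7 - 221)*(-61518) = -1510/7*(-61518) = 92892180/7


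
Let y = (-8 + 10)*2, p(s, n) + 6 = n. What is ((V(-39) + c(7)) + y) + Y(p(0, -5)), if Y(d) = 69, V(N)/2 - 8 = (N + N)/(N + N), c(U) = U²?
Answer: 140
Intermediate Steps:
p(s, n) = -6 + n
V(N) = 18 (V(N) = 16 + 2*((N + N)/(N + N)) = 16 + 2*((2*N)/((2*N))) = 16 + 2*((2*N)*(1/(2*N))) = 16 + 2*1 = 16 + 2 = 18)
y = 4 (y = 2*2 = 4)
((V(-39) + c(7)) + y) + Y(p(0, -5)) = ((18 + 7²) + 4) + 69 = ((18 + 49) + 4) + 69 = (67 + 4) + 69 = 71 + 69 = 140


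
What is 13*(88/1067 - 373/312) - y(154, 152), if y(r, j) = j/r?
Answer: -2770673/179256 ≈ -15.457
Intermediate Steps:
13*(88/1067 - 373/312) - y(154, 152) = 13*(88/1067 - 373/312) - 152/154 = 13*(88*(1/1067) - 373*1/312) - 152/154 = 13*(8/97 - 373/312) - 1*76/77 = 13*(-33685/30264) - 76/77 = -33685/2328 - 76/77 = -2770673/179256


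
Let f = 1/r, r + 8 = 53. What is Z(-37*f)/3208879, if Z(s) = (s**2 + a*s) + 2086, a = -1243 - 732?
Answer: 7513894/6497979975 ≈ 0.0011563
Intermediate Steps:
r = 45 (r = -8 + 53 = 45)
f = 1/45 ≈ 0.022222
a = -1975
Z(s) = 2086 + s**2 - 1975*s (Z(s) = (s**2 - 1975*s) + 2086 = 2086 + s**2 - 1975*s)
Z(-37*f)/3208879 = (2086 + (-37*1/45)**2 - (-73075)/45)/3208879 = (2086 + (-37/45)**2 - 1975*(-37/45))*(1/3208879) = (2086 + 1369/2025 + 14615/9)*(1/3208879) = (7513894/2025)*(1/3208879) = 7513894/6497979975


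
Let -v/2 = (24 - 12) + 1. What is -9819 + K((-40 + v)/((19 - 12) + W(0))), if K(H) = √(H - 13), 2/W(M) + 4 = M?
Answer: -9819 + I*√3913/13 ≈ -9819.0 + 4.8118*I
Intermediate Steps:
v = -26 (v = -2*((24 - 12) + 1) = -2*(12 + 1) = -2*13 = -26)
W(M) = 2/(-4 + M)
K(H) = √(-13 + H)
-9819 + K((-40 + v)/((19 - 12) + W(0))) = -9819 + √(-13 + (-40 - 26)/((19 - 12) + 2/(-4 + 0))) = -9819 + √(-13 - 66/(7 + 2/(-4))) = -9819 + √(-13 - 66/(7 + 2*(-¼))) = -9819 + √(-13 - 66/(7 - ½)) = -9819 + √(-13 - 66/13/2) = -9819 + √(-13 - 66*2/13) = -9819 + √(-13 - 132/13) = -9819 + √(-301/13) = -9819 + I*√3913/13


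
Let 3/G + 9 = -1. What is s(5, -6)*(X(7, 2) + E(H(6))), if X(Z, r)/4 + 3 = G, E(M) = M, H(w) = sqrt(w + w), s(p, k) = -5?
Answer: 66 - 10*sqrt(3) ≈ 48.680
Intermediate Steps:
H(w) = sqrt(2)*sqrt(w) (H(w) = sqrt(2*w) = sqrt(2)*sqrt(w))
G = -3/10 (G = 3/(-9 - 1) = 3/(-10) = 3*(-1/10) = -3/10 ≈ -0.30000)
X(Z, r) = -66/5 (X(Z, r) = -12 + 4*(-3/10) = -12 - 6/5 = -66/5)
s(5, -6)*(X(7, 2) + E(H(6))) = -5*(-66/5 + sqrt(2)*sqrt(6)) = -5*(-66/5 + 2*sqrt(3)) = 66 - 10*sqrt(3)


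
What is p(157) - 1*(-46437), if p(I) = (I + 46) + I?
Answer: 46797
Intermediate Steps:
p(I) = 46 + 2*I (p(I) = (46 + I) + I = 46 + 2*I)
p(157) - 1*(-46437) = (46 + 2*157) - 1*(-46437) = (46 + 314) + 46437 = 360 + 46437 = 46797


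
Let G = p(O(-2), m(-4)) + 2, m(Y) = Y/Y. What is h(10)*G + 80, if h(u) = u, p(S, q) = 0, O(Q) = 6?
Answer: 100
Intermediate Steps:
m(Y) = 1
G = 2 (G = 0 + 2 = 2)
h(10)*G + 80 = 10*2 + 80 = 20 + 80 = 100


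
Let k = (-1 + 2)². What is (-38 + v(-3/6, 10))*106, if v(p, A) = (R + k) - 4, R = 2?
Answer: -4134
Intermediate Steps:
k = 1 (k = 1² = 1)
v(p, A) = -1 (v(p, A) = (2 + 1) - 4 = 3 - 4 = -1)
(-38 + v(-3/6, 10))*106 = (-38 - 1)*106 = -39*106 = -4134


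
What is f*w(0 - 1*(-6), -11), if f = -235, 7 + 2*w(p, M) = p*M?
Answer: 17155/2 ≈ 8577.5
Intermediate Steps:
w(p, M) = -7/2 + M*p/2 (w(p, M) = -7/2 + (p*M)/2 = -7/2 + (M*p)/2 = -7/2 + M*p/2)
f*w(0 - 1*(-6), -11) = -235*(-7/2 + (1/2)*(-11)*(0 - 1*(-6))) = -235*(-7/2 + (1/2)*(-11)*(0 + 6)) = -235*(-7/2 + (1/2)*(-11)*6) = -235*(-7/2 - 33) = -235*(-73/2) = 17155/2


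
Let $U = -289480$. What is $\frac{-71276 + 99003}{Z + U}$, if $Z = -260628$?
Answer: $- \frac{27727}{550108} \approx -0.050403$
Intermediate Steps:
$\frac{-71276 + 99003}{Z + U} = \frac{-71276 + 99003}{-260628 - 289480} = \frac{27727}{-550108} = 27727 \left(- \frac{1}{550108}\right) = - \frac{27727}{550108}$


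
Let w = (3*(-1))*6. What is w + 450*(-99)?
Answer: -44568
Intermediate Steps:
w = -18 (w = -3*6 = -18)
w + 450*(-99) = -18 + 450*(-99) = -18 - 44550 = -44568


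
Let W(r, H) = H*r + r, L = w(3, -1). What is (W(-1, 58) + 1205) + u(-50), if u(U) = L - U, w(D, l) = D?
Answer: 1199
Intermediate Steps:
L = 3
W(r, H) = r + H*r
u(U) = 3 - U
(W(-1, 58) + 1205) + u(-50) = (-(1 + 58) + 1205) + (3 - 1*(-50)) = (-1*59 + 1205) + (3 + 50) = (-59 + 1205) + 53 = 1146 + 53 = 1199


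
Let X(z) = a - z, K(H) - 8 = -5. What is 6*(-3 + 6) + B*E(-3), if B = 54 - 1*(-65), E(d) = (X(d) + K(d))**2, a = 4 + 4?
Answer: 23342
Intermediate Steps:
a = 8
K(H) = 3 (K(H) = 8 - 5 = 3)
X(z) = 8 - z
E(d) = (11 - d)**2 (E(d) = ((8 - d) + 3)**2 = (11 - d)**2)
B = 119 (B = 54 + 65 = 119)
6*(-3 + 6) + B*E(-3) = 6*(-3 + 6) + 119*(-11 - 3)**2 = 6*3 + 119*(-14)**2 = 18 + 119*196 = 18 + 23324 = 23342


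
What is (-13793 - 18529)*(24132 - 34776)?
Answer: 344035368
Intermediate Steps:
(-13793 - 18529)*(24132 - 34776) = -32322*(-10644) = 344035368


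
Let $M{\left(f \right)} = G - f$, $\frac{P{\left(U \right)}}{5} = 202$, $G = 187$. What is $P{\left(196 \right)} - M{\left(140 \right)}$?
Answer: $963$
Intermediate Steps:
$P{\left(U \right)} = 1010$ ($P{\left(U \right)} = 5 \cdot 202 = 1010$)
$M{\left(f \right)} = 187 - f$
$P{\left(196 \right)} - M{\left(140 \right)} = 1010 - \left(187 - 140\right) = 1010 - 47 = 963$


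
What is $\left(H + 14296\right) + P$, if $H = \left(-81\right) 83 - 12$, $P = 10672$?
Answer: $18233$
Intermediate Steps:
$H = -6735$ ($H = -6723 - 12 = -6735$)
$\left(H + 14296\right) + P = \left(-6735 + 14296\right) + 10672 = 7561 + 10672 = 18233$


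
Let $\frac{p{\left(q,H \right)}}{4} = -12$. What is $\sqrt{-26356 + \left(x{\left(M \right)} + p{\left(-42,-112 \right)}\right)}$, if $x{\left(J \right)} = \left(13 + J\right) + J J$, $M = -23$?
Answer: $i \sqrt{25885} \approx 160.89 i$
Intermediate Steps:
$x{\left(J \right)} = 13 + J + J^{2}$ ($x{\left(J \right)} = \left(13 + J\right) + J^{2} = 13 + J + J^{2}$)
$p{\left(q,H \right)} = -48$ ($p{\left(q,H \right)} = 4 \left(-12\right) = -48$)
$\sqrt{-26356 + \left(x{\left(M \right)} + p{\left(-42,-112 \right)}\right)} = \sqrt{-26356 + \left(\left(13 - 23 + \left(-23\right)^{2}\right) - 48\right)} = \sqrt{-26356 + \left(\left(13 - 23 + 529\right) - 48\right)} = \sqrt{-26356 + \left(519 - 48\right)} = \sqrt{-26356 + 471} = \sqrt{-25885} = i \sqrt{25885}$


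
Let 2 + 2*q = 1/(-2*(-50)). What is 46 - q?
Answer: 9399/200 ≈ 46.995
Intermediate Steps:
q = -199/200 (q = -1 + 1/(2*((-2*(-50)))) = -1 + (½)/100 = -1 + (½)*(1/100) = -1 + 1/200 = -199/200 ≈ -0.99500)
46 - q = 46 - 1*(-199/200) = 46 + 199/200 = 9399/200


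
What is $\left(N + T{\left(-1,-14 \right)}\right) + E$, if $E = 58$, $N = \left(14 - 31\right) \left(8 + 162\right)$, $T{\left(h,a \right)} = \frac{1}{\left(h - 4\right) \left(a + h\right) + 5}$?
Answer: $- \frac{226559}{80} \approx -2832.0$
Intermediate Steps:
$T{\left(h,a \right)} = \frac{1}{5 + \left(-4 + h\right) \left(a + h\right)}$ ($T{\left(h,a \right)} = \frac{1}{\left(-4 + h\right) \left(a + h\right) + 5} = \frac{1}{5 + \left(-4 + h\right) \left(a + h\right)}$)
$N = -2890$ ($N = \left(-17\right) 170 = -2890$)
$\left(N + T{\left(-1,-14 \right)}\right) + E = \left(-2890 + \frac{1}{5 + \left(-1\right)^{2} - -56 - -4 - -14}\right) + 58 = \left(-2890 + \frac{1}{5 + 1 + 56 + 4 + 14}\right) + 58 = \left(-2890 + \frac{1}{80}\right) + 58 = - \frac{231199}{80} + 58 = - \frac{226559}{80}$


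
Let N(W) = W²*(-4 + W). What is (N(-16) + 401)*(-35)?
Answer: 165165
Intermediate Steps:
(N(-16) + 401)*(-35) = ((-16)²*(-4 - 16) + 401)*(-35) = (256*(-20) + 401)*(-35) = (-5120 + 401)*(-35) = -4719*(-35) = 165165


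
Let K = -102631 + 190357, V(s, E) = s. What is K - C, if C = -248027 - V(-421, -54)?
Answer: 335332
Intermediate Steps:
C = -247606 (C = -248027 - 1*(-421) = -248027 + 421 = -247606)
K = 87726
K - C = 87726 - 1*(-247606) = 87726 + 247606 = 335332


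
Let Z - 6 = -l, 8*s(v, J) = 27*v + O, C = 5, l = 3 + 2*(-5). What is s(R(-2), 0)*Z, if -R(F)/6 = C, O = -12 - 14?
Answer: -2717/2 ≈ -1358.5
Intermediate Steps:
l = -7 (l = 3 - 10 = -7)
O = -26
R(F) = -30 (R(F) = -6*5 = -30)
s(v, J) = -13/4 + 27*v/8 (s(v, J) = (27*v - 26)/8 = (-26 + 27*v)/8 = -13/4 + 27*v/8)
Z = 13 (Z = 6 - 1*(-7) = 6 + 7 = 13)
s(R(-2), 0)*Z = (-13/4 + (27/8)*(-30))*13 = (-13/4 - 405/4)*13 = -209/2*13 = -2717/2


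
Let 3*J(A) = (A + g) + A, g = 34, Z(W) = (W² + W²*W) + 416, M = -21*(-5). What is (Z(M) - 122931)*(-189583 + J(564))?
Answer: -593772626245/3 ≈ -1.9792e+11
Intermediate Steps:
M = 105
Z(W) = 416 + W² + W³ (Z(W) = (W² + W³) + 416 = 416 + W² + W³)
J(A) = 34/3 + 2*A/3 (J(A) = ((A + 34) + A)/3 = ((34 + A) + A)/3 = (34 + 2*A)/3 = 34/3 + 2*A/3)
(Z(M) - 122931)*(-189583 + J(564)) = ((416 + 105² + 105³) - 122931)*(-189583 + (34/3 + (⅔)*564)) = ((416 + 11025 + 1157625) - 122931)*(-189583 + (34/3 + 376)) = (1169066 - 122931)*(-189583 + 1162/3) = 1046135*(-567587/3) = -593772626245/3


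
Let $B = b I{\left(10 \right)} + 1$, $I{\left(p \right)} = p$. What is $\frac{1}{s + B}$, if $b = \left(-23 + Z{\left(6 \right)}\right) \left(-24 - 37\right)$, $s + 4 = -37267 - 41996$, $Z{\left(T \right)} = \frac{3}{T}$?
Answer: $- \frac{1}{65541} \approx -1.5258 \cdot 10^{-5}$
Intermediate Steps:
$s = -79267$ ($s = -4 - 79263 = -79267$)
$b = \frac{2745}{2}$ ($b = \left(-23 + \frac{3}{6}\right) \left(-24 - 37\right) = \left(-23 + 3 \cdot \frac{1}{6}\right) \left(-61\right) = \left(-23 + \frac{1}{2}\right) \left(-61\right) = \left(- \frac{45}{2}\right) \left(-61\right) = \frac{2745}{2} \approx 1372.5$)
$B = 13726$ ($B = \frac{2745}{2} \cdot 10 + 1 = 13725 + 1 = 13726$)
$\frac{1}{s + B} = \frac{1}{-79267 + 13726} = \frac{1}{-65541} = - \frac{1}{65541}$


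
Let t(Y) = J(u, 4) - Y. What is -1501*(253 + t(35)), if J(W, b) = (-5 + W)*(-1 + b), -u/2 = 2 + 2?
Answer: -268679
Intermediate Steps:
u = -8 (u = -2*(2 + 2) = -2*4 = -8)
J(W, b) = (-1 + b)*(-5 + W)
t(Y) = -39 - Y (t(Y) = (5 - 1*(-8) - 5*4 - 8*4) - Y = (5 + 8 - 20 - 32) - Y = -39 - Y)
-1501*(253 + t(35)) = -1501*(253 + (-39 - 1*35)) = -1501*(253 + (-39 - 35)) = -1501*(253 - 74) = -1501*179 = -268679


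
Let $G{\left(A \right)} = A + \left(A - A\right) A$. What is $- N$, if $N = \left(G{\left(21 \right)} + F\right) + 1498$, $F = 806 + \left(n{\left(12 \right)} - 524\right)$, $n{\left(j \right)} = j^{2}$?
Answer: $-1945$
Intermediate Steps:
$F = 426$ ($F = 806 + \left(12^{2} - 524\right) = 806 + \left(144 - 524\right) = 806 - 380 = 426$)
$G{\left(A \right)} = A$ ($G{\left(A \right)} = A + 0 A = A + 0 = A$)
$N = 1945$ ($N = \left(21 + 426\right) + 1498 = 447 + 1498 = 1945$)
$- N = \left(-1\right) 1945 = -1945$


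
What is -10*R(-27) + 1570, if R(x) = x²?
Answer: -5720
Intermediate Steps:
-10*R(-27) + 1570 = -10*(-27)² + 1570 = -10*729 + 1570 = -7290 + 1570 = -5720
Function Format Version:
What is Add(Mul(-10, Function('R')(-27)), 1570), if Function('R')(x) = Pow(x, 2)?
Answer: -5720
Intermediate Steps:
Add(Mul(-10, Function('R')(-27)), 1570) = Add(Mul(-10, Pow(-27, 2)), 1570) = Add(Mul(-10, 729), 1570) = Add(-7290, 1570) = -5720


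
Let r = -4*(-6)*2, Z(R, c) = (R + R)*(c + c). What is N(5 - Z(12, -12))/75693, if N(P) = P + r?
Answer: 629/75693 ≈ 0.0083099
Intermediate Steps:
Z(R, c) = 4*R*c (Z(R, c) = (2*R)*(2*c) = 4*R*c)
r = 48 (r = 24*2 = 48)
N(P) = 48 + P (N(P) = P + 48 = 48 + P)
N(5 - Z(12, -12))/75693 = (48 + (5 - 4*12*(-12)))/75693 = (48 + (5 - 1*(-576)))*(1/75693) = (48 + (5 + 576))*(1/75693) = (48 + 581)*(1/75693) = 629*(1/75693) = 629/75693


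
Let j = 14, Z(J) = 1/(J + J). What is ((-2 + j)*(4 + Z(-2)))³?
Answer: 91125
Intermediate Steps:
Z(J) = 1/(2*J)
((-2 + j)*(4 + Z(-2)))³ = ((-2 + 14)*(4 + (½)/(-2)))³ = (12*(4 + (½)*(-½)))³ = (12*(4 - ¼))³ = (12*(15/4))³ = 45³ = 91125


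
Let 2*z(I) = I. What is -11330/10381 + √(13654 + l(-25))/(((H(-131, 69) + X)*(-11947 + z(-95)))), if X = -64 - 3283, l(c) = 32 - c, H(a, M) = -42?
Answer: -11330/10381 + 2*√13711/81298721 ≈ -1.0914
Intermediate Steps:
z(I) = I/2
X = -3347
-11330/10381 + √(13654 + l(-25))/(((H(-131, 69) + X)*(-11947 + z(-95)))) = -11330/10381 + √(13654 + (32 - 1*(-25)))/(((-42 - 3347)*(-11947 + (½)*(-95)))) = -11330*1/10381 + √(13654 + (32 + 25))/((-3389*(-11947 - 95/2))) = -11330/10381 + √(13654 + 57)/((-3389*(-23989/2))) = -11330/10381 + √13711/(81298721/2) = -11330/10381 + √13711*(2/81298721) = -11330/10381 + 2*√13711/81298721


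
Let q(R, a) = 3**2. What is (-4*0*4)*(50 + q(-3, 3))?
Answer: 0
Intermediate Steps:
q(R, a) = 9
(-4*0*4)*(50 + q(-3, 3)) = (-4*0*4)*(50 + 9) = (0*4)*59 = 0*59 = 0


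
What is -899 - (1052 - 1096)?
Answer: -855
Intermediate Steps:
-899 - (1052 - 1096) = -899 - 1*(-44) = -899 + 44 = -855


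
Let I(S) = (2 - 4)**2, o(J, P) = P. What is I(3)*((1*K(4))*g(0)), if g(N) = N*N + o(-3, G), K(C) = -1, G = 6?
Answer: -24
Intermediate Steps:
I(S) = 4 (I(S) = (-2)**2 = 4)
g(N) = 6 + N**2 (g(N) = N*N + 6 = N**2 + 6 = 6 + N**2)
I(3)*((1*K(4))*g(0)) = 4*((1*(-1))*(6 + 0**2)) = 4*(-(6 + 0)) = 4*(-1*6) = 4*(-6) = -24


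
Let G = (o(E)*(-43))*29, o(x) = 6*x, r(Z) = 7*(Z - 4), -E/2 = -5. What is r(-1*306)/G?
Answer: 217/7482 ≈ 0.029003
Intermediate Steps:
E = 10 (E = -2*(-5) = 10)
r(Z) = -28 + 7*Z (r(Z) = 7*(-4 + Z) = -28 + 7*Z)
G = -74820 (G = ((6*10)*(-43))*29 = (60*(-43))*29 = -2580*29 = -74820)
r(-1*306)/G = (-28 + 7*(-1*306))/(-74820) = (-28 + 7*(-306))*(-1/74820) = (-28 - 2142)*(-1/74820) = -2170*(-1/74820) = 217/7482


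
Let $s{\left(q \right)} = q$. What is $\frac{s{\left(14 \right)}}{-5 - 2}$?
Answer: $-2$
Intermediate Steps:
$\frac{s{\left(14 \right)}}{-5 - 2} = \frac{14}{-5 - 2} = \frac{14}{-7} = 14 \left(- \frac{1}{7}\right) = -2$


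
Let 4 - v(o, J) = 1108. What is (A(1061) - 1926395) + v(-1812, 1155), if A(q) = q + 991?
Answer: -1925447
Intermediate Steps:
A(q) = 991 + q
v(o, J) = -1104 (v(o, J) = 4 - 1*1108 = 4 - 1108 = -1104)
(A(1061) - 1926395) + v(-1812, 1155) = ((991 + 1061) - 1926395) - 1104 = (2052 - 1926395) - 1104 = -1924343 - 1104 = -1925447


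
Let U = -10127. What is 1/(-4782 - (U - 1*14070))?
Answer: 1/19415 ≈ 5.1507e-5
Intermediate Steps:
1/(-4782 - (U - 1*14070)) = 1/(-4782 - (-10127 - 1*14070)) = 1/(-4782 - (-10127 - 14070)) = 1/(-4782 - 1*(-24197)) = 1/(-4782 + 24197) = 1/19415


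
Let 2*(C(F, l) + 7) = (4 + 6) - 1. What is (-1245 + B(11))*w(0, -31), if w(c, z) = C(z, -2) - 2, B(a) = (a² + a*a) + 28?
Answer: 8775/2 ≈ 4387.5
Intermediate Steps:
B(a) = 28 + 2*a² (B(a) = (a² + a²) + 28 = 2*a² + 28 = 28 + 2*a²)
C(F, l) = -5/2 (C(F, l) = -7 + ((4 + 6) - 1)/2 = -7 + (10 - 1)/2 = -7 + (½)*9 = -7 + 9/2 = -5/2)
w(c, z) = -9/2 (w(c, z) = -5/2 - 2 = -9/2)
(-1245 + B(11))*w(0, -31) = (-1245 + (28 + 2*11²))*(-9/2) = (-1245 + (28 + 2*121))*(-9/2) = (-1245 + (28 + 242))*(-9/2) = (-1245 + 270)*(-9/2) = -975*(-9/2) = 8775/2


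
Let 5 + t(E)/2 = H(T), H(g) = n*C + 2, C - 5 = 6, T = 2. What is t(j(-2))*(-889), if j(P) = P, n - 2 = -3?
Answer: 24892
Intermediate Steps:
n = -1 (n = 2 - 3 = -1)
C = 11 (C = 5 + 6 = 11)
H(g) = -9 (H(g) = -1*11 + 2 = -11 + 2 = -9)
t(E) = -28 (t(E) = -10 + 2*(-9) = -10 - 18 = -28)
t(j(-2))*(-889) = -28*(-889) = 24892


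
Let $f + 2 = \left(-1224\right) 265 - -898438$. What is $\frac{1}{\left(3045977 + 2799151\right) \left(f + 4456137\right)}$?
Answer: $\frac{1}{29402238852264} \approx 3.4011 \cdot 10^{-14}$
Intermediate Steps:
$f = 574076$ ($f = -2 - -574078 = -2 + \left(-324360 + 898438\right) = -2 + 574078 = 574076$)
$\frac{1}{\left(3045977 + 2799151\right) \left(f + 4456137\right)} = \frac{1}{\left(3045977 + 2799151\right) \left(574076 + 4456137\right)} = \frac{1}{5845128 \cdot 5030213} = \frac{1}{29402238852264}$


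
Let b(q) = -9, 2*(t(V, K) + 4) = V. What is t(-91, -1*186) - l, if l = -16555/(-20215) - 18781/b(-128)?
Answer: -155525077/72774 ≈ -2137.1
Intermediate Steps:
t(V, K) = -4 + V/2
l = 75961382/36387 (l = -16555/(-20215) - 18781/(-9) = -16555*(-1/20215) - 18781*(-1/9) = 3311/4043 + 18781/9 = 75961382/36387 ≈ 2087.6)
t(-91, -1*186) - l = (-4 + (1/2)*(-91)) - 1*75961382/36387 = (-4 - 91/2) - 75961382/36387 = -99/2 - 75961382/36387 = -155525077/72774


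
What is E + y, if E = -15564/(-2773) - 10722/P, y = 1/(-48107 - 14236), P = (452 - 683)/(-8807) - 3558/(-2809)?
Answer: -15274880716102496113/1843111465348905 ≈ -8287.5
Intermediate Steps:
P = 31984185/24738863 (P = -231*(-1/8807) - 3558*(-1/2809) = 231/8807 + 3558/2809 = 31984185/24738863 ≈ 1.2929)
y = -1/62343 (y = 1/(-62343) = -1/62343 ≈ -1.6040e-5)
E = -245013565060046/29564048335 (E = -15564/(-2773) - 10722/31984185/24738863 = -15564*(-1/2773) - 10722*24738863/31984185 = 15564/2773 - 88416696362/10661395 = -245013565060046/29564048335 ≈ -8287.5)
E + y = -245013565060046/29564048335 - 1/62343 = -15274880716102496113/1843111465348905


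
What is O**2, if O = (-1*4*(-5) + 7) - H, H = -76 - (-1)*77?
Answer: 676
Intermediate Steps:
H = 1 (H = -76 - 1*(-77) = -76 + 77 = 1)
O = 26 (O = (-1*4*(-5) + 7) - 1*1 = (-4*(-5) + 7) - 1 = (20 + 7) - 1 = 27 - 1 = 26)
O**2 = 26**2 = 676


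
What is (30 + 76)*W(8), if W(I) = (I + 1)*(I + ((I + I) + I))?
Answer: 30528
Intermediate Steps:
W(I) = 4*I*(1 + I) (W(I) = (1 + I)*(I + (2*I + I)) = (1 + I)*(I + 3*I) = (1 + I)*(4*I) = 4*I*(1 + I))
(30 + 76)*W(8) = (30 + 76)*(4*8*(1 + 8)) = 106*(4*8*9) = 106*288 = 30528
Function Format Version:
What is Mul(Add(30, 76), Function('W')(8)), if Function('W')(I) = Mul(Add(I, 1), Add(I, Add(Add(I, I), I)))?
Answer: 30528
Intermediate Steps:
Function('W')(I) = Mul(4, I, Add(1, I)) (Function('W')(I) = Mul(Add(1, I), Add(I, Add(Mul(2, I), I))) = Mul(Add(1, I), Add(I, Mul(3, I))) = Mul(Add(1, I), Mul(4, I)) = Mul(4, I, Add(1, I)))
Mul(Add(30, 76), Function('W')(8)) = Mul(Add(30, 76), Mul(4, 8, Add(1, 8))) = Mul(106, Mul(4, 8, 9)) = Mul(106, 288) = 30528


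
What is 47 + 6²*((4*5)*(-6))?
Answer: -4273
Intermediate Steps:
47 + 6²*((4*5)*(-6)) = 47 + 36*(20*(-6)) = 47 + 36*(-120) = 47 - 4320 = -4273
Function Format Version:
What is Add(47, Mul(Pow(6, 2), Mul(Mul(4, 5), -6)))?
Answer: -4273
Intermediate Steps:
Add(47, Mul(Pow(6, 2), Mul(Mul(4, 5), -6))) = Add(47, Mul(36, Mul(20, -6))) = Add(47, Mul(36, -120)) = Add(47, -4320) = -4273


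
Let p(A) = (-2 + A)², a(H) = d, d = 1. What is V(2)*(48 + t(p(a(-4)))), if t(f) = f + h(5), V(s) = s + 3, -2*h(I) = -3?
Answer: 505/2 ≈ 252.50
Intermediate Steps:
h(I) = 3/2 (h(I) = -½*(-3) = 3/2)
a(H) = 1
V(s) = 3 + s
t(f) = 3/2 + f (t(f) = f + 3/2 = 3/2 + f)
V(2)*(48 + t(p(a(-4)))) = (3 + 2)*(48 + (3/2 + (-2 + 1)²)) = 5*(48 + (3/2 + (-1)²)) = 5*(48 + (3/2 + 1)) = 5*(48 + 5/2) = 5*(101/2) = 505/2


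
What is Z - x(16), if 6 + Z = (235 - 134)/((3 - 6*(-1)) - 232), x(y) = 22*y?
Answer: -79935/223 ≈ -358.45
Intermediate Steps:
Z = -1439/223 (Z = -6 + (235 - 134)/((3 - 6*(-1)) - 232) = -6 + 101/((3 + 6) - 232) = -6 + 101/(9 - 232) = -6 + 101/(-223) = -6 + 101*(-1/223) = -6 - 101/223 = -1439/223 ≈ -6.4529)
Z - x(16) = -1439/223 - 22*16 = -1439/223 - 1*352 = -1439/223 - 352 = -79935/223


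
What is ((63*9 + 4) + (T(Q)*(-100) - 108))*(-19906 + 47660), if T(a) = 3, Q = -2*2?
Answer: 4523902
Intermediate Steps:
Q = -4
((63*9 + 4) + (T(Q)*(-100) - 108))*(-19906 + 47660) = ((63*9 + 4) + (3*(-100) - 108))*(-19906 + 47660) = ((567 + 4) + (-300 - 108))*27754 = (571 - 408)*27754 = 163*27754 = 4523902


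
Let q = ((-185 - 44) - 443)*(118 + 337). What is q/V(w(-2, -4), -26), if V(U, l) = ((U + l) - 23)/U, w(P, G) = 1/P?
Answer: -101920/33 ≈ -3088.5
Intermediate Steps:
q = -305760 (q = (-229 - 443)*455 = -672*455 = -305760)
V(U, l) = (-23 + U + l)/U
q/V(w(-2, -4), -26) = -305760*(-1/(2*(-23 + 1/(-2) - 26))) = -305760*(-1/(2*(-23 - ½ - 26))) = -305760/((-2*(-99/2))) = -305760/99 = -305760*1/99 = -101920/33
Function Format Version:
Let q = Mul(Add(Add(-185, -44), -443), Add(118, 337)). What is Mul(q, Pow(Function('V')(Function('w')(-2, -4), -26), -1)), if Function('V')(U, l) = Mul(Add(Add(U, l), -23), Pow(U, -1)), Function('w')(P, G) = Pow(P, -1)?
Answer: Rational(-101920, 33) ≈ -3088.5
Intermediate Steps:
q = -305760 (q = Mul(Add(-229, -443), 455) = Mul(-672, 455) = -305760)
Function('V')(U, l) = Mul(Pow(U, -1), Add(-23, U, l)) (Function('V')(U, l) = Mul(Add(-23, U, l), Pow(U, -1)) = Mul(Pow(U, -1), Add(-23, U, l)))
Mul(q, Pow(Function('V')(Function('w')(-2, -4), -26), -1)) = Mul(-305760, Pow(Mul(Pow(Pow(-2, -1), -1), Add(-23, Pow(-2, -1), -26)), -1)) = Mul(-305760, Pow(Mul(Pow(Rational(-1, 2), -1), Add(-23, Rational(-1, 2), -26)), -1)) = Mul(-305760, Pow(Mul(-2, Rational(-99, 2)), -1)) = Mul(-305760, Pow(99, -1)) = Mul(-305760, Rational(1, 99)) = Rational(-101920, 33)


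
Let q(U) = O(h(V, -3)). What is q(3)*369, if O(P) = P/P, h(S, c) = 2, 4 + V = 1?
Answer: 369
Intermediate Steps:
V = -3 (V = -4 + 1 = -3)
O(P) = 1
q(U) = 1
q(3)*369 = 1*369 = 369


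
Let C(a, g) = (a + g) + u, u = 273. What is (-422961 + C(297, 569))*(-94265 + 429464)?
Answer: -141394312578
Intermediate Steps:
C(a, g) = 273 + a + g (C(a, g) = (a + g) + 273 = 273 + a + g)
(-422961 + C(297, 569))*(-94265 + 429464) = (-422961 + (273 + 297 + 569))*(-94265 + 429464) = (-422961 + 1139)*335199 = -421822*335199 = -141394312578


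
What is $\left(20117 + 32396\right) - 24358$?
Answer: $28155$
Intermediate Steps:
$\left(20117 + 32396\right) - 24358 = 52513 - 24358 = 28155$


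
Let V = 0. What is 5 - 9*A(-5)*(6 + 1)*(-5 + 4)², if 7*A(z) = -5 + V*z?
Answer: 50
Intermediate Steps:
A(z) = -5/7 (A(z) = (-5 + 0*z)/7 = (-5 + 0)/7 = (⅐)*(-5) = -5/7)
5 - 9*A(-5)*(6 + 1)*(-5 + 4)² = 5 - (-45)*(6 + 1)*(-5 + 4)²/7 = 5 - (-45)*7*(-1)²/7 = 5 - (-45)*7*1/7 = 5 - (-45)*7/7 = 5 - 9*(-5) = 5 + 45 = 50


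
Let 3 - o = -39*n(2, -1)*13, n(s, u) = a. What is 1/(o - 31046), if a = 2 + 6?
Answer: -1/26987 ≈ -3.7055e-5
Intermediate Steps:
a = 8
n(s, u) = 8
o = 4059 (o = 3 - (-39*8)*13 = 3 - (-312)*13 = 3 - 1*(-4056) = 3 + 4056 = 4059)
1/(o - 31046) = 1/(4059 - 31046) = 1/(-26987) = -1/26987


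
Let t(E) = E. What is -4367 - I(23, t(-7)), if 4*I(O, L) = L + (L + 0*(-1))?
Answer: -8727/2 ≈ -4363.5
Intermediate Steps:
I(O, L) = L/2 (I(O, L) = (L + (L + 0*(-1)))/4 = (L + (L + 0))/4 = (L + L)/4 = (2*L)/4 = L/2)
-4367 - I(23, t(-7)) = -4367 - (-7)/2 = -4367 - 1*(-7/2) = -4367 + 7/2 = -8727/2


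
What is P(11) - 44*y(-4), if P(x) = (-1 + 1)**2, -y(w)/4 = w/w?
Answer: 176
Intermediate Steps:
y(w) = -4 (y(w) = -4*w/w = -4*1 = -4)
P(x) = 0 (P(x) = 0**2 = 0)
P(11) - 44*y(-4) = 0 - 44*(-4) = 0 + 176 = 176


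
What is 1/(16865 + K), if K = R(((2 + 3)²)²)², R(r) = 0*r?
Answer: 1/16865 ≈ 5.9294e-5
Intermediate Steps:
R(r) = 0
K = 0 (K = 0² = 0)
1/(16865 + K) = 1/(16865 + 0) = 1/16865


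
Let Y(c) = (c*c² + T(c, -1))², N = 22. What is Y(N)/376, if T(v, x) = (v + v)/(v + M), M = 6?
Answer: 5557255209/18424 ≈ 3.0163e+5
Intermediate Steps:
T(v, x) = 2*v/(6 + v) (T(v, x) = (v + v)/(v + 6) = (2*v)/(6 + v) = 2*v/(6 + v))
Y(c) = (c³ + 2*c/(6 + c))² (Y(c) = (c*c² + 2*c/(6 + c))² = (c³ + 2*c/(6 + c))²)
Y(N)/376 = (22²*(2 + 22²*(6 + 22))²/(6 + 22)²)/376 = (484*(2 + 484*28)²/28²)*(1/376) = (484*(2 + 13552)²*(1/784))*(1/376) = (484*13554²*(1/784))*(1/376) = (484*183710916*(1/784))*(1/376) = (5557255209/49)*(1/376) = 5557255209/18424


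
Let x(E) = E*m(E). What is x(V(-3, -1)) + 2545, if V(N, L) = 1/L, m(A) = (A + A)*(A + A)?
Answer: 2541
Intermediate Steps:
m(A) = 4*A² (m(A) = (2*A)*(2*A) = 4*A²)
x(E) = 4*E³ (x(E) = E*(4*E²) = 4*E³)
x(V(-3, -1)) + 2545 = 4*(1/(-1))³ + 2545 = 4*(-1)³ + 2545 = 4*(-1) + 2545 = -4 + 2545 = 2541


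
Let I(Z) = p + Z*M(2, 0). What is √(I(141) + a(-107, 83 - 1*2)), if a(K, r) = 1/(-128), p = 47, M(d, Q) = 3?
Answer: √120318/16 ≈ 21.679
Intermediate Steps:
a(K, r) = -1/128
I(Z) = 47 + 3*Z (I(Z) = 47 + Z*3 = 47 + 3*Z)
√(I(141) + a(-107, 83 - 1*2)) = √((47 + 3*141) - 1/128) = √((47 + 423) - 1/128) = √(470 - 1/128) = √(60159/128) = √120318/16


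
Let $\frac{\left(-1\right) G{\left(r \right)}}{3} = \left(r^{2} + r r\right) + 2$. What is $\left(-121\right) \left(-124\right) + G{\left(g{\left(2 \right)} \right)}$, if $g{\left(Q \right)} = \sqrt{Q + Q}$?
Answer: $14974$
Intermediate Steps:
$g{\left(Q \right)} = \sqrt{2} \sqrt{Q}$ ($g{\left(Q \right)} = \sqrt{2 Q} = \sqrt{2} \sqrt{Q}$)
$G{\left(r \right)} = -6 - 6 r^{2}$ ($G{\left(r \right)} = - 3 \left(\left(r^{2} + r r\right) + 2\right) = - 3 \left(\left(r^{2} + r^{2}\right) + 2\right) = - 3 \left(2 r^{2} + 2\right) = - 3 \left(2 + 2 r^{2}\right) = -6 - 6 r^{2}$)
$\left(-121\right) \left(-124\right) + G{\left(g{\left(2 \right)} \right)} = \left(-121\right) \left(-124\right) - \left(6 + 6 \left(\sqrt{2} \sqrt{2}\right)^{2}\right) = 15004 - \left(6 + 6 \cdot 2^{2}\right) = 15004 - 30 = 14974$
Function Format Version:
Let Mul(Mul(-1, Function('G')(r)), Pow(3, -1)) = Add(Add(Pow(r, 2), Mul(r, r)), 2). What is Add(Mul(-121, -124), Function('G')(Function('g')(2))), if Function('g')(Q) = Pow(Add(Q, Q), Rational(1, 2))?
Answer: 14974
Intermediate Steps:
Function('g')(Q) = Mul(Pow(2, Rational(1, 2)), Pow(Q, Rational(1, 2))) (Function('g')(Q) = Pow(Mul(2, Q), Rational(1, 2)) = Mul(Pow(2, Rational(1, 2)), Pow(Q, Rational(1, 2))))
Function('G')(r) = Add(-6, Mul(-6, Pow(r, 2))) (Function('G')(r) = Mul(-3, Add(Add(Pow(r, 2), Mul(r, r)), 2)) = Mul(-3, Add(Add(Pow(r, 2), Pow(r, 2)), 2)) = Mul(-3, Add(Mul(2, Pow(r, 2)), 2)) = Mul(-3, Add(2, Mul(2, Pow(r, 2)))) = Add(-6, Mul(-6, Pow(r, 2))))
Add(Mul(-121, -124), Function('G')(Function('g')(2))) = Add(Mul(-121, -124), Add(-6, Mul(-6, Pow(Mul(Pow(2, Rational(1, 2)), Pow(2, Rational(1, 2))), 2)))) = Add(15004, Add(-6, Mul(-6, Pow(2, 2)))) = Add(15004, Add(-6, Mul(-6, 4))) = Add(15004, Add(-6, -24)) = Add(15004, -30) = 14974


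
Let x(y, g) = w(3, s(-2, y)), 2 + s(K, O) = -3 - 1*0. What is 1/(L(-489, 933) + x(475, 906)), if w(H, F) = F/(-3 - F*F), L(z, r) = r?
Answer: 28/26129 ≈ 0.0010716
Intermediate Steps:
s(K, O) = -5 (s(K, O) = -2 + (-3 - 1*0) = -2 + (-3 + 0) = -2 - 3 = -5)
w(H, F) = F/(-3 - F²)
x(y, g) = 5/28 (x(y, g) = -1*(-5)/(3 + (-5)²) = -1*(-5)/(3 + 25) = -1*(-5)/28 = -1*(-5)*1/28 = 5/28)
1/(L(-489, 933) + x(475, 906)) = 1/(933 + 5/28) = 1/(26129/28) = 28/26129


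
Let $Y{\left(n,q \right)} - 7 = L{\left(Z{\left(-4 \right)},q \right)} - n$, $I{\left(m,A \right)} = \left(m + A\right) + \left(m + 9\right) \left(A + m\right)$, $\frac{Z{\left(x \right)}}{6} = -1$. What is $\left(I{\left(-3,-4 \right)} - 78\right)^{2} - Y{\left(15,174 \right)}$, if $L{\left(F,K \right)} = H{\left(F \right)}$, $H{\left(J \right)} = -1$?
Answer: $16138$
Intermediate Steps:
$Z{\left(x \right)} = -6$ ($Z{\left(x \right)} = 6 \left(-1\right) = -6$)
$L{\left(F,K \right)} = -1$
$I{\left(m,A \right)} = A + m + \left(9 + m\right) \left(A + m\right)$ ($I{\left(m,A \right)} = \left(A + m\right) + \left(9 + m\right) \left(A + m\right) = A + m + \left(9 + m\right) \left(A + m\right)$)
$Y{\left(n,q \right)} = 6 - n$ ($Y{\left(n,q \right)} = 7 - \left(1 + n\right) = 6 - n$)
$\left(I{\left(-3,-4 \right)} - 78\right)^{2} - Y{\left(15,174 \right)} = \left(\left(\left(-3\right)^{2} + 10 \left(-4\right) + 10 \left(-3\right) - -12\right) - 78\right)^{2} - \left(6 - 15\right) = \left(\left(9 - 40 - 30 + 12\right) - 78\right)^{2} - \left(6 - 15\right) = \left(-49 - 78\right)^{2} - -9 = \left(-127\right)^{2} + 9 = 16129 + 9 = 16138$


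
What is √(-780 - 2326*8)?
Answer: 2*I*√4847 ≈ 139.24*I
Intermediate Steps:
√(-780 - 2326*8) = √(-780 - 18608) = √(-19388) = 2*I*√4847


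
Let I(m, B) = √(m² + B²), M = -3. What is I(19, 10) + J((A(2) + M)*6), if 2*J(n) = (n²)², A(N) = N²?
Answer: 648 + √461 ≈ 669.47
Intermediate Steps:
I(m, B) = √(B² + m²)
J(n) = n⁴/2 (J(n) = (n²)²/2 = n⁴/2)
I(19, 10) + J((A(2) + M)*6) = √(10² + 19²) + ((2² - 3)*6)⁴/2 = √(100 + 361) + ((4 - 3)*6)⁴/2 = √461 + (1*6)⁴/2 = √461 + (½)*6⁴ = √461 + (½)*1296 = √461 + 648 = 648 + √461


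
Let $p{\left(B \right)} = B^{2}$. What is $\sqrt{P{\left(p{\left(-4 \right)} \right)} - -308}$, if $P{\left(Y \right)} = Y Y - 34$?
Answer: $\sqrt{530} \approx 23.022$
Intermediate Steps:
$P{\left(Y \right)} = -34 + Y^{2}$ ($P{\left(Y \right)} = Y^{2} - 34 = -34 + Y^{2}$)
$\sqrt{P{\left(p{\left(-4 \right)} \right)} - -308} = \sqrt{\left(-34 + \left(\left(-4\right)^{2}\right)^{2}\right) - -308} = \sqrt{\left(-34 + 16^{2}\right) + 308} = \sqrt{\left(-34 + 256\right) + 308} = \sqrt{222 + 308} = \sqrt{530}$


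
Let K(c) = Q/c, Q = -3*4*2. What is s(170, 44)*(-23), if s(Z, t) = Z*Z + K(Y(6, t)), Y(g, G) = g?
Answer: -664608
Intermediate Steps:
Q = -24 (Q = -12*2 = -24)
K(c) = -24/c
s(Z, t) = -4 + Z² (s(Z, t) = Z*Z - 24/6 = Z² - 24*⅙ = Z² - 4 = -4 + Z²)
s(170, 44)*(-23) = (-4 + 170²)*(-23) = (-4 + 28900)*(-23) = 28896*(-23) = -664608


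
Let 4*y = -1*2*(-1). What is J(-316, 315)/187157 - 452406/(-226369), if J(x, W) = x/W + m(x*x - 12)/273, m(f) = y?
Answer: 53342555533447/26690922047790 ≈ 1.9985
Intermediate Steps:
y = 1/2 (y = (-1*2*(-1))/4 = (-2*(-1))/4 = (1/4)*2 = 1/2 ≈ 0.50000)
m(f) = 1/2
J(x, W) = 1/546 + x/W (J(x, W) = x/W + (1/2)/273 = x/W + (1/2)*(1/273) = x/W + 1/546 = 1/546 + x/W)
J(-316, 315)/187157 - 452406/(-226369) = ((-316 + (1/546)*315)/315)/187157 - 452406/(-226369) = ((-316 + 15/26)/315)*(1/187157) - 452406*(-1/226369) = ((1/315)*(-8201/26))*(1/187157) + 452406/226369 = -8201/8190*1/187157 + 452406/226369 = -8201/1532815830 + 452406/226369 = 53342555533447/26690922047790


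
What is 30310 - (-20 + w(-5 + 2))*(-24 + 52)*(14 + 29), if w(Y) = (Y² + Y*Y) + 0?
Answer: 32718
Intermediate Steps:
w(Y) = 2*Y² (w(Y) = (Y² + Y²) + 0 = 2*Y² + 0 = 2*Y²)
30310 - (-20 + w(-5 + 2))*(-24 + 52)*(14 + 29) = 30310 - (-20 + 2*(-5 + 2)²)*(-24 + 52)*(14 + 29) = 30310 - (-20 + 2*(-3)²)*28*43 = 30310 - (-20 + 2*9)*1204 = 30310 - (-20 + 18)*1204 = 30310 - (-2)*1204 = 30310 - 1*(-2408) = 30310 + 2408 = 32718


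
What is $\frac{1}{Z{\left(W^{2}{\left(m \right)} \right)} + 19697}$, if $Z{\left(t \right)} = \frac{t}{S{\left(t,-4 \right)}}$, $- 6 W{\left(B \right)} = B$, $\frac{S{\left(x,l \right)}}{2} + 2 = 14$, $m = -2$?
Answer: $\frac{216}{4254553} \approx 5.0769 \cdot 10^{-5}$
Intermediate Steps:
$S{\left(x,l \right)} = 24$ ($S{\left(x,l \right)} = -4 + 2 \cdot 14 = -4 + 28 = 24$)
$W{\left(B \right)} = - \frac{B}{6}$
$Z{\left(t \right)} = \frac{t}{24}$
$\frac{1}{Z{\left(W^{2}{\left(m \right)} \right)} + 19697} = \frac{1}{\frac{\left(\left(- \frac{1}{6}\right) \left(-2\right)\right)^{2}}{24} + 19697} = \frac{1}{\frac{1}{24 \cdot 9} + 19697} = \frac{1}{\frac{1}{24} \cdot \frac{1}{9} + 19697} = \frac{1}{\frac{1}{216} + 19697} = \frac{1}{\frac{4254553}{216}} = \frac{216}{4254553}$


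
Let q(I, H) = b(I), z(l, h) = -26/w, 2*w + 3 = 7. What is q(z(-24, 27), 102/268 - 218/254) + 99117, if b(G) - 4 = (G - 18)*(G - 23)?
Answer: 100237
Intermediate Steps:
w = 2 (w = -3/2 + (½)*7 = -3/2 + 7/2 = 2)
b(G) = 4 + (-23 + G)*(-18 + G) (b(G) = 4 + (G - 18)*(G - 23) = 4 + (-18 + G)*(-23 + G) = 4 + (-23 + G)*(-18 + G))
z(l, h) = -13 (z(l, h) = -26/2 = -26*½ = -13)
q(I, H) = 418 + I² - 41*I
q(z(-24, 27), 102/268 - 218/254) + 99117 = (418 + (-13)² - 41*(-13)) + 99117 = (418 + 169 + 533) + 99117 = 1120 + 99117 = 100237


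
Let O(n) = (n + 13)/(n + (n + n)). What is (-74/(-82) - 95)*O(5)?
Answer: -23148/205 ≈ -112.92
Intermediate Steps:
O(n) = (13 + n)/(3*n) (O(n) = (13 + n)/(n + 2*n) = (13 + n)/((3*n)) = (13 + n)*(1/(3*n)) = (13 + n)/(3*n))
(-74/(-82) - 95)*O(5) = (-74/(-82) - 95)*((⅓)*(13 + 5)/5) = (-74*(-1/82) - 95)*((⅓)*(⅕)*18) = (37/41 - 95)*(6/5) = -3858/41*6/5 = -23148/205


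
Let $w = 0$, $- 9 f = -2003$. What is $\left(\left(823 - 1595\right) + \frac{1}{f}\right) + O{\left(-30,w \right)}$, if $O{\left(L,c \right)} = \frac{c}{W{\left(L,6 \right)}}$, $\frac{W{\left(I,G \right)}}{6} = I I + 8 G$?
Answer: $- \frac{1546307}{2003} \approx -772.0$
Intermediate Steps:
$f = \frac{2003}{9}$ ($f = \left(- \frac{1}{9}\right) \left(-2003\right) = \frac{2003}{9} \approx 222.56$)
$W{\left(I,G \right)} = 6 I^{2} + 48 G$ ($W{\left(I,G \right)} = 6 \left(I I + 8 G\right) = 6 \left(I^{2} + 8 G\right) = 6 I^{2} + 48 G$)
$O{\left(L,c \right)} = \frac{c}{288 + 6 L^{2}}$ ($O{\left(L,c \right)} = \frac{c}{6 L^{2} + 48 \cdot 6} = \frac{c}{6 L^{2} + 288} = \frac{c}{288 + 6 L^{2}}$)
$\left(\left(823 - 1595\right) + \frac{1}{f}\right) + O{\left(-30,w \right)} = \left(\left(823 - 1595\right) + \frac{1}{\frac{2003}{9}}\right) + \frac{1}{6} \cdot 0 \frac{1}{48 + \left(-30\right)^{2}} = \left(-772 + \frac{9}{2003}\right) + \frac{1}{6} \cdot 0 \frac{1}{48 + 900} = - \frac{1546307}{2003} + \frac{1}{6} \cdot 0 \cdot \frac{1}{948} = - \frac{1546307}{2003} + 0 = - \frac{1546307}{2003}$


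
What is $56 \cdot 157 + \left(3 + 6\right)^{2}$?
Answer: $8873$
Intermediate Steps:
$56 \cdot 157 + \left(3 + 6\right)^{2} = 8792 + 9^{2} = 8792 + 81 = 8873$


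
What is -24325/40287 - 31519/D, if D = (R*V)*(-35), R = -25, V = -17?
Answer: 907971578/599269125 ≈ 1.5151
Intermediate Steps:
D = -14875 (D = -25*(-17)*(-35) = 425*(-35) = -14875)
-24325/40287 - 31519/D = -24325/40287 - 31519/(-14875) = -24325*1/40287 - 31519*(-1/14875) = -24325/40287 + 31519/14875 = 907971578/599269125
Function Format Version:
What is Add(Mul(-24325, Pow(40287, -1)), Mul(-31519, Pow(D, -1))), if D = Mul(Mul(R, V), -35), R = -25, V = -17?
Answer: Rational(907971578, 599269125) ≈ 1.5151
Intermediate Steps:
D = -14875 (D = Mul(Mul(-25, -17), -35) = Mul(425, -35) = -14875)
Add(Mul(-24325, Pow(40287, -1)), Mul(-31519, Pow(D, -1))) = Add(Mul(-24325, Pow(40287, -1)), Mul(-31519, Pow(-14875, -1))) = Add(Mul(-24325, Rational(1, 40287)), Mul(-31519, Rational(-1, 14875))) = Add(Rational(-24325, 40287), Rational(31519, 14875)) = Rational(907971578, 599269125)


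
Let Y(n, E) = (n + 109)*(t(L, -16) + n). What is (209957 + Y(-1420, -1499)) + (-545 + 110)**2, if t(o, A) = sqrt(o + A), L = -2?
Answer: 2260802 - 3933*I*sqrt(2) ≈ 2.2608e+6 - 5562.1*I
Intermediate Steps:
t(o, A) = sqrt(A + o)
Y(n, E) = (109 + n)*(n + 3*I*sqrt(2)) (Y(n, E) = (n + 109)*(sqrt(-16 - 2) + n) = (109 + n)*(sqrt(-18) + n) = (109 + n)*(3*I*sqrt(2) + n) = (109 + n)*(n + 3*I*sqrt(2)))
(209957 + Y(-1420, -1499)) + (-545 + 110)**2 = (209957 + ((-1420)**2 + 109*(-1420) + 327*I*sqrt(2) + 3*I*(-1420)*sqrt(2))) + (-545 + 110)**2 = (209957 + (2016400 - 154780 + 327*I*sqrt(2) - 4260*I*sqrt(2))) + (-435)**2 = (209957 + (1861620 - 3933*I*sqrt(2))) + 189225 = (2071577 - 3933*I*sqrt(2)) + 189225 = 2260802 - 3933*I*sqrt(2)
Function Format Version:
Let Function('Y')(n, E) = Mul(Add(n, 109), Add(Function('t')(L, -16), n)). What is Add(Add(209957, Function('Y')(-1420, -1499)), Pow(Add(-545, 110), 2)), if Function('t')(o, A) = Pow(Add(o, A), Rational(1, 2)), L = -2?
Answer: Add(2260802, Mul(-3933, I, Pow(2, Rational(1, 2)))) ≈ Add(2.2608e+6, Mul(-5562.1, I))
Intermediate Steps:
Function('t')(o, A) = Pow(Add(A, o), Rational(1, 2))
Function('Y')(n, E) = Mul(Add(109, n), Add(n, Mul(3, I, Pow(2, Rational(1, 2))))) (Function('Y')(n, E) = Mul(Add(n, 109), Add(Pow(Add(-16, -2), Rational(1, 2)), n)) = Mul(Add(109, n), Add(Pow(-18, Rational(1, 2)), n)) = Mul(Add(109, n), Add(Mul(3, I, Pow(2, Rational(1, 2))), n)) = Mul(Add(109, n), Add(n, Mul(3, I, Pow(2, Rational(1, 2))))))
Add(Add(209957, Function('Y')(-1420, -1499)), Pow(Add(-545, 110), 2)) = Add(Add(209957, Add(Pow(-1420, 2), Mul(109, -1420), Mul(327, I, Pow(2, Rational(1, 2))), Mul(3, I, -1420, Pow(2, Rational(1, 2))))), Pow(Add(-545, 110), 2)) = Add(Add(209957, Add(2016400, -154780, Mul(327, I, Pow(2, Rational(1, 2))), Mul(-4260, I, Pow(2, Rational(1, 2))))), Pow(-435, 2)) = Add(Add(209957, Add(1861620, Mul(-3933, I, Pow(2, Rational(1, 2))))), 189225) = Add(Add(2071577, Mul(-3933, I, Pow(2, Rational(1, 2)))), 189225) = Add(2260802, Mul(-3933, I, Pow(2, Rational(1, 2))))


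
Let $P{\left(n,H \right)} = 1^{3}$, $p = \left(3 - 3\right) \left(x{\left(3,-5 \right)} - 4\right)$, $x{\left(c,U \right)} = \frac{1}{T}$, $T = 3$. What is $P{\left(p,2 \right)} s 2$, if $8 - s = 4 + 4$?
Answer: $0$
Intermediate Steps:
$x{\left(c,U \right)} = \frac{1}{3}$
$s = 0$ ($s = 8 - \left(4 + 4\right) = 8 - 8 = 0$)
$p = 0$ ($p = \left(3 - 3\right) \left(\frac{1}{3} - 4\right) = 0 \left(- \frac{11}{3}\right) = 0$)
$P{\left(n,H \right)} = 1$
$P{\left(p,2 \right)} s 2 = 1 \cdot 0 \cdot 2 = 1 \cdot 0 = 0$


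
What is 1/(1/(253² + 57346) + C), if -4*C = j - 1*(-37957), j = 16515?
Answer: -121355/1652612389 ≈ -7.3432e-5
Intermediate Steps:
C = -13618 (C = -(16515 - 1*(-37957))/4 = -(16515 + 37957)/4 = -¼*54472 = -13618)
1/(1/(253² + 57346) + C) = 1/(1/(253² + 57346) - 13618) = 1/(1/(64009 + 57346) - 13618) = 1/(1/121355 - 13618) = 1/(-1652612389/121355) = -121355/1652612389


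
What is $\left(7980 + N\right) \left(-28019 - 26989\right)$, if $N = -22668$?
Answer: $807957504$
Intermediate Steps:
$\left(7980 + N\right) \left(-28019 - 26989\right) = \left(7980 - 22668\right) \left(-28019 - 26989\right) = \left(-14688\right) \left(-55008\right) = 807957504$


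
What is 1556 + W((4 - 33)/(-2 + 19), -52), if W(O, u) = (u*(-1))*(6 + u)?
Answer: -836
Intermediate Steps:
W(O, u) = -u*(6 + u) (W(O, u) = (-u)*(6 + u) = -u*(6 + u))
1556 + W((4 - 33)/(-2 + 19), -52) = 1556 - 1*(-52)*(6 - 52) = 1556 - 1*(-52)*(-46) = 1556 - 2392 = -836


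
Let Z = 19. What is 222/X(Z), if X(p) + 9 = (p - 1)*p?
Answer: ⅔ ≈ 0.66667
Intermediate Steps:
X(p) = -9 + p*(-1 + p) (X(p) = -9 + (p - 1)*p = -9 + (-1 + p)*p = -9 + p*(-1 + p))
222/X(Z) = 222/(-9 + 19² - 1*19) = 222/(-9 + 361 - 19) = 222/333 = 222*(1/333) = ⅔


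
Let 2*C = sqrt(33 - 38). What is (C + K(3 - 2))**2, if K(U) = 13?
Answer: (26 + I*sqrt(5))**2/4 ≈ 167.75 + 29.069*I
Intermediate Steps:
C = I*sqrt(5)/2 (C = sqrt(33 - 38)/2 = sqrt(-5)/2 = (I*sqrt(5))/2 = I*sqrt(5)/2 ≈ 1.118*I)
(C + K(3 - 2))**2 = (I*sqrt(5)/2 + 13)**2 = (13 + I*sqrt(5)/2)**2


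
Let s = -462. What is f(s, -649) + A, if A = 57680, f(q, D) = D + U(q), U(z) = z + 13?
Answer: 56582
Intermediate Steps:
U(z) = 13 + z
f(q, D) = 13 + D + q (f(q, D) = D + (13 + q) = 13 + D + q)
f(s, -649) + A = (13 - 649 - 462) + 57680 = -1098 + 57680 = 56582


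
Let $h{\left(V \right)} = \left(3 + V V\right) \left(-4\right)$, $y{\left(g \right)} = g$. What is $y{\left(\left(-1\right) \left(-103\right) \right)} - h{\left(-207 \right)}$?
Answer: $171511$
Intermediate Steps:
$h{\left(V \right)} = -12 - 4 V^{2}$ ($h{\left(V \right)} = \left(3 + V^{2}\right) \left(-4\right) = -12 - 4 V^{2}$)
$y{\left(\left(-1\right) \left(-103\right) \right)} - h{\left(-207 \right)} = \left(-1\right) \left(-103\right) - \left(-12 - 4 \left(-207\right)^{2}\right) = 103 - \left(-12 - 171396\right) = 103 - -171408 = 103 + 171408 = 171511$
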